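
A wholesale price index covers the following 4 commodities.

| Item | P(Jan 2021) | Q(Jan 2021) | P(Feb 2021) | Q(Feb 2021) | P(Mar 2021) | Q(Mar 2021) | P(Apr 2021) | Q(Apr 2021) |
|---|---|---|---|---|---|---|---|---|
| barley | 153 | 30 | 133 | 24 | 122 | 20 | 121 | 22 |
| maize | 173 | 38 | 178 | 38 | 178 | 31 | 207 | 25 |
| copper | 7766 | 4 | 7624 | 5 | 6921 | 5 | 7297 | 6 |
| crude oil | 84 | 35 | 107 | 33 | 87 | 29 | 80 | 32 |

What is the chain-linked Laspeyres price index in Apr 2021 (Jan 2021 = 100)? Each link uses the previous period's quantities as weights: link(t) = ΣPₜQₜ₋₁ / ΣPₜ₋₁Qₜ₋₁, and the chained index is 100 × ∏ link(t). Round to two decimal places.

96.21

Link Jan 2021→Feb 2021:
ΣP(Feb 2021)Q(Jan 2021) = 133×30 + 178×38 + 7624×4 + 107×35 = 3990 + 6764 + 30496 + 3745 = 44995
ΣP(Jan 2021)Q(Jan 2021) = 153×30 + 173×38 + 7766×4 + 84×35 = 4590 + 6574 + 31064 + 2940 = 45168
link = 44995/45168 = 0.996170
Link Feb 2021→Mar 2021:
ΣP(Mar 2021)Q(Feb 2021) = 122×24 + 178×38 + 6921×5 + 87×33 = 2928 + 6764 + 34605 + 2871 = 47168
ΣP(Feb 2021)Q(Feb 2021) = 133×24 + 178×38 + 7624×5 + 107×33 = 3192 + 6764 + 38120 + 3531 = 51607
link = 47168/51607 = 0.913985
Link Mar 2021→Apr 2021:
ΣP(Apr 2021)Q(Mar 2021) = 121×20 + 207×31 + 7297×5 + 80×29 = 2420 + 6417 + 36485 + 2320 = 47642
ΣP(Mar 2021)Q(Mar 2021) = 122×20 + 178×31 + 6921×5 + 87×29 = 2440 + 5518 + 34605 + 2523 = 45086
link = 47642/45086 = 1.056692
Chained index = 100 × 0.996170 × 0.913985 × 1.056692 = 96.2101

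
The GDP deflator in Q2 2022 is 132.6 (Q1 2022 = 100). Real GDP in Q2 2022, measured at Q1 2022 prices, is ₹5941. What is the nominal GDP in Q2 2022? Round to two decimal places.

Nominal = Real × (Index/100) = 5941 × (132.6/100)
        = 5941 × 1.326 = 7877.7660

7877.77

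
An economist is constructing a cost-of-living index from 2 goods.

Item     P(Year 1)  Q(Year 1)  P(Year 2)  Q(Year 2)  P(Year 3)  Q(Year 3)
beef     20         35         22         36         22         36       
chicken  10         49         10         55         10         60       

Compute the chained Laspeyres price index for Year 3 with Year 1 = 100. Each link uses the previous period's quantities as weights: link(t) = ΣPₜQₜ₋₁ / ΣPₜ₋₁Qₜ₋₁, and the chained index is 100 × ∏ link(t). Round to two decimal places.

Link Year 1→Year 2:
ΣP(Year 2)Q(Year 1) = 22×35 + 10×49 = 770 + 490 = 1260
ΣP(Year 1)Q(Year 1) = 20×35 + 10×49 = 700 + 490 = 1190
link = 1260/1190 = 1.058824
Link Year 2→Year 3:
ΣP(Year 3)Q(Year 2) = 22×36 + 10×55 = 792 + 550 = 1342
ΣP(Year 2)Q(Year 2) = 22×36 + 10×55 = 792 + 550 = 1342
link = 1342/1342 = 1.000000
Chained index = 100 × 1.058824 × 1.000000 = 105.8824

105.88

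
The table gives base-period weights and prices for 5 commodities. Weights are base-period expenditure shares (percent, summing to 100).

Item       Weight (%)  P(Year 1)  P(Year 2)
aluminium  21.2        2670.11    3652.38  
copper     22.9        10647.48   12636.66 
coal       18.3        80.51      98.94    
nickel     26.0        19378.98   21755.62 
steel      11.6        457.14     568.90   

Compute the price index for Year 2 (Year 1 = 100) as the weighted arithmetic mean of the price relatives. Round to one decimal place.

122.3

aluminium: 21.2 × (3652.38/2670.11) = 21.2 × 1.367876 = 28.9990
copper: 22.9 × (12636.66/10647.48) = 22.9 × 1.186822 = 27.1782
coal: 18.3 × (98.94/80.51) = 18.3 × 1.228916 = 22.4892
nickel: 26.0 × (21755.62/19378.98) = 26.0 × 1.122640 = 29.1886
steel: 11.6 × (568.90/457.14) = 11.6 × 1.244477 = 14.4359
Index = Σ wᵢ·(p₁ᵢ/p₀ᵢ) = 28.9990 + 27.1782 + 22.4892 + 29.1886 + 14.4359 = 122.2909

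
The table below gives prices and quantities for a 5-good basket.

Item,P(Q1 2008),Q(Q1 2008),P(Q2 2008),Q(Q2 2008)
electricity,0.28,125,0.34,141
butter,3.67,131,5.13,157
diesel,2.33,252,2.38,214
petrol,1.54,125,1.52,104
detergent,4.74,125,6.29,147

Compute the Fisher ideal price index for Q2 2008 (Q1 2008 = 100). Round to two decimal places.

Laspeyres component (base-period weights):
ΣP(Q2 2008)Q(Q1 2008) = 0.34×125 + 5.13×131 + 2.38×252 + 1.52×125 + 6.29×125 = 42.5 + 672.03 + 599.76 + 190 + 786.25 = 2290.54
ΣP(Q1 2008)Q(Q1 2008) = 0.28×125 + 3.67×131 + 2.33×252 + 1.54×125 + 4.74×125 = 35 + 480.77 + 587.16 + 192.5 + 592.5 = 1887.93
L = 2290.54 / 1887.93 × 100 = 121.3255
Paasche component (current-period weights):
ΣP(Q2 2008)Q(Q2 2008) = 0.34×141 + 5.13×157 + 2.38×214 + 1.52×104 + 6.29×147 = 47.94 + 805.41 + 509.32 + 158.08 + 924.63 = 2445.38
ΣP(Q1 2008)Q(Q2 2008) = 0.28×141 + 3.67×157 + 2.33×214 + 1.54×104 + 4.74×147 = 39.48 + 576.19 + 498.62 + 160.16 + 696.78 = 1971.23
P = 2445.38 / 1971.23 × 100 = 124.0535
Fisher = √(L × P) = √(121.3255 × 124.0535) = 122.6819

122.68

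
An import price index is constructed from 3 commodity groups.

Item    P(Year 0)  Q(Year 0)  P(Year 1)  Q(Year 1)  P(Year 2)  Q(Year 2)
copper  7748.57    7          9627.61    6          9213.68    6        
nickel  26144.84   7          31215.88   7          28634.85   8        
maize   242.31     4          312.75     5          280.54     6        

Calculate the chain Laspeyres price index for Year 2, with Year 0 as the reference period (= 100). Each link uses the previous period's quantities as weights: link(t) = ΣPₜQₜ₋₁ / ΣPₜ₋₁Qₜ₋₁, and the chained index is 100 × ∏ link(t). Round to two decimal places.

111.55

Link Year 0→Year 1:
ΣP(Year 1)Q(Year 0) = 9627.61×7 + 31215.88×7 + 312.75×4 = 67393.27 + 218511.16 + 1251 = 287155.43
ΣP(Year 0)Q(Year 0) = 7748.57×7 + 26144.84×7 + 242.31×4 = 54239.99 + 183013.88 + 969.24 = 238223.11
link = 287155.43/238223.11 = 1.205405
Link Year 1→Year 2:
ΣP(Year 2)Q(Year 1) = 9213.68×6 + 28634.85×7 + 280.54×5 = 55282.08 + 200443.95 + 1402.7 = 257128.73
ΣP(Year 1)Q(Year 1) = 9627.61×6 + 31215.88×7 + 312.75×5 = 57765.66 + 218511.16 + 1563.75 = 277840.57
link = 257128.73/277840.57 = 0.925454
Chained index = 100 × 1.205405 × 0.925454 = 111.5548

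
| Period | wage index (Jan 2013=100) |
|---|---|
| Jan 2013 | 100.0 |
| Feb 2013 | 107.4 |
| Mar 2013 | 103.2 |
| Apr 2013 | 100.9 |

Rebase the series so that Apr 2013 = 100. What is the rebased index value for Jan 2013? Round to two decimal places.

Rebased(Jan 2013) = 100.0 / 100.9 × 100 = 99.1080

99.11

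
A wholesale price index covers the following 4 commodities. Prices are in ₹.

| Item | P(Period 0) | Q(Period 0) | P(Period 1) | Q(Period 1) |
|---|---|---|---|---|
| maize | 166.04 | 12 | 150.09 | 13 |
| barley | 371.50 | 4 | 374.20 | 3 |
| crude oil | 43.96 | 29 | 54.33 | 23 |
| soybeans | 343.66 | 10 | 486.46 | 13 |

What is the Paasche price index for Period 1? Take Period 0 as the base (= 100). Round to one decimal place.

121.7

Paasche price index uses current-period quantities as weights.
ΣP(Period 1)·Q(Period 1) = 150.09×13 + 374.20×3 + 54.33×23 + 486.46×13 = 1951.17 + 1122.6 + 1249.59 + 6323.98 = 10647.34
ΣP(Period 0)·Q(Period 1) = 166.04×13 + 371.50×3 + 43.96×23 + 343.66×13 = 2158.52 + 1114.5 + 1011.08 + 4467.58 = 8751.68
Index = 10647.34 / 8751.68 × 100 = 121.6605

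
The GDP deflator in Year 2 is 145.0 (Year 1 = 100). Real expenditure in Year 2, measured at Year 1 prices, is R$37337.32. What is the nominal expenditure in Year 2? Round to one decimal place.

54139.1

Nominal = Real × (Index/100) = 37337.32 × (145.0/100)
        = 37337.32 × 1.450 = 54139.1140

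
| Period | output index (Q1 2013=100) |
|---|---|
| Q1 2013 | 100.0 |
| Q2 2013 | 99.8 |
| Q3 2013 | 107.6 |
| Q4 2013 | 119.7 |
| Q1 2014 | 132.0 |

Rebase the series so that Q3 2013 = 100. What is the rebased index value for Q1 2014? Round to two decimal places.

122.68

Rebased(Q1 2014) = 132.0 / 107.6 × 100 = 122.6766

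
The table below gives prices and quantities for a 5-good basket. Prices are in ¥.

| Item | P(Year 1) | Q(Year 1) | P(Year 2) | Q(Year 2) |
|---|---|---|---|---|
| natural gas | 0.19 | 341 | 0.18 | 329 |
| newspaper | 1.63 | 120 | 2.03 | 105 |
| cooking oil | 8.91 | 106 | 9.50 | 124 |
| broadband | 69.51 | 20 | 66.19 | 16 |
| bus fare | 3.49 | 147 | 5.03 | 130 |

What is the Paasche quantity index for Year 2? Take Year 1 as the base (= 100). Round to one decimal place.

Paasche quantity index uses current-period prices as weights.
ΣP(Year 2)·Q(Year 2) = 0.18×329 + 2.03×105 + 9.50×124 + 66.19×16 + 5.03×130 = 59.22 + 213.15 + 1178 + 1059.04 + 653.9 = 3163.31
ΣP(Year 2)·Q(Year 1) = 0.18×341 + 2.03×120 + 9.50×106 + 66.19×20 + 5.03×147 = 61.38 + 243.6 + 1007 + 1323.8 + 739.41 = 3375.19
Index = 3163.31 / 3375.19 × 100 = 93.7224

93.7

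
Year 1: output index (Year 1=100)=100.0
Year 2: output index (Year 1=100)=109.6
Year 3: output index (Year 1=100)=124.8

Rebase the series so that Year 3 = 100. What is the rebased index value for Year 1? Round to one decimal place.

Rebased(Year 1) = 100.0 / 124.8 × 100 = 80.1282

80.1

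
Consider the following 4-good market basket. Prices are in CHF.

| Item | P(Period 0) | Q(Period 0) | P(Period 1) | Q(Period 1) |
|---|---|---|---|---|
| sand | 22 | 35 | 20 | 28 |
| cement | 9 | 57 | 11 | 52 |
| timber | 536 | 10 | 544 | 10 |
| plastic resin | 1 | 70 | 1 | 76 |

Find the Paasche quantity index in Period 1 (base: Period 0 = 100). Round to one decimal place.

Paasche quantity index uses current-period prices as weights.
ΣP(Period 1)·Q(Period 1) = 20×28 + 11×52 + 544×10 + 1×76 = 560 + 572 + 5440 + 76 = 6648
ΣP(Period 1)·Q(Period 0) = 20×35 + 11×57 + 544×10 + 1×70 = 700 + 627 + 5440 + 70 = 6837
Index = 6648 / 6837 × 100 = 97.2356

97.2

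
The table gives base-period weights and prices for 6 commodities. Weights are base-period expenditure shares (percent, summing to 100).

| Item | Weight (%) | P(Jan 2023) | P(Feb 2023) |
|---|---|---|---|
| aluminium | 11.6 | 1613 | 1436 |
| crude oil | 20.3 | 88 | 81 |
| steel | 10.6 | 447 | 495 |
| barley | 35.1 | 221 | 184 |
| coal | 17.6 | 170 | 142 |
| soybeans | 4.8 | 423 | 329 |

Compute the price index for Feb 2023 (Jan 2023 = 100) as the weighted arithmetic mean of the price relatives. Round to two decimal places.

aluminium: 11.6 × (1436/1613) = 11.6 × 0.890267 = 10.3271
crude oil: 20.3 × (81/88) = 20.3 × 0.920455 = 18.6852
steel: 10.6 × (495/447) = 10.6 × 1.107383 = 11.7383
barley: 35.1 × (184/221) = 35.1 × 0.832579 = 29.2235
coal: 17.6 × (142/170) = 17.6 × 0.835294 = 14.7012
soybeans: 4.8 × (329/423) = 4.8 × 0.777778 = 3.7333
Index = Σ wᵢ·(p₁ᵢ/p₀ᵢ) = 10.3271 + 18.6852 + 11.7383 + 29.2235 + 14.7012 + 3.7333 = 88.4086

88.41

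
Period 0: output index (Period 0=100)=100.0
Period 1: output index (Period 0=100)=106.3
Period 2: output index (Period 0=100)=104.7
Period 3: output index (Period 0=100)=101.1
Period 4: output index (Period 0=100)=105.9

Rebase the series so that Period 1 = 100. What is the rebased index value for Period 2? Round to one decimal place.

98.5

Rebased(Period 2) = 104.7 / 106.3 × 100 = 98.4948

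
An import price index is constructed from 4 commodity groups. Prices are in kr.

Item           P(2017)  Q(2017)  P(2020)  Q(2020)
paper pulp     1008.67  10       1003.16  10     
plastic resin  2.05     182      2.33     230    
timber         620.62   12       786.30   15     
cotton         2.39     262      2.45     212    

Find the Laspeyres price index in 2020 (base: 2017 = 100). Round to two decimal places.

110.79

Laspeyres price index uses base-period quantities as weights.
ΣP(2020)·Q(2017) = 1003.16×10 + 2.33×182 + 786.30×12 + 2.45×262 = 10031.6 + 424.06 + 9435.6 + 641.9 = 20533.16
ΣP(2017)·Q(2017) = 1008.67×10 + 2.05×182 + 620.62×12 + 2.39×262 = 10086.7 + 373.1 + 7447.44 + 626.18 = 18533.42
Index = 20533.16 / 18533.42 × 100 = 110.7899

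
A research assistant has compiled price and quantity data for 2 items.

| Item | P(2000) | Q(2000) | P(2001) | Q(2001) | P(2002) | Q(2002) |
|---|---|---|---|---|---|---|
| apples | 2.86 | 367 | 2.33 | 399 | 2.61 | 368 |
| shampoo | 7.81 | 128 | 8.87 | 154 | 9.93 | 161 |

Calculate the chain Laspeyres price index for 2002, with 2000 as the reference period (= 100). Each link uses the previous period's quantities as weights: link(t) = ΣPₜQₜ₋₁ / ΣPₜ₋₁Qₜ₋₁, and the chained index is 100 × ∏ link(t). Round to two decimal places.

108.76

Link 2000→2001:
ΣP(2001)Q(2000) = 2.33×367 + 8.87×128 = 855.11 + 1135.36 = 1990.47
ΣP(2000)Q(2000) = 2.86×367 + 7.81×128 = 1049.62 + 999.68 = 2049.3
link = 1990.47/2049.3 = 0.971293
Link 2001→2002:
ΣP(2002)Q(2001) = 2.61×399 + 9.93×154 = 1041.39 + 1529.22 = 2570.61
ΣP(2001)Q(2001) = 2.33×399 + 8.87×154 = 929.67 + 1365.98 = 2295.65
link = 2570.61/2295.65 = 1.119774
Chained index = 100 × 0.971293 × 1.119774 = 108.7629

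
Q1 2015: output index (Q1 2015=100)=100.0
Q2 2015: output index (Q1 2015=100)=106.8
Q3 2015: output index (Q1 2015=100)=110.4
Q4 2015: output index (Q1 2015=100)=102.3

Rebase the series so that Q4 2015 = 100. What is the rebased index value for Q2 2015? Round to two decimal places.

Rebased(Q2 2015) = 106.8 / 102.3 × 100 = 104.3988

104.40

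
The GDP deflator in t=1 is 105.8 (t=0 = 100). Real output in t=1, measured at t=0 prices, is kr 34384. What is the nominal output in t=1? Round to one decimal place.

Nominal = Real × (Index/100) = 34384 × (105.8/100)
        = 34384 × 1.058 = 36378.2720

36378.3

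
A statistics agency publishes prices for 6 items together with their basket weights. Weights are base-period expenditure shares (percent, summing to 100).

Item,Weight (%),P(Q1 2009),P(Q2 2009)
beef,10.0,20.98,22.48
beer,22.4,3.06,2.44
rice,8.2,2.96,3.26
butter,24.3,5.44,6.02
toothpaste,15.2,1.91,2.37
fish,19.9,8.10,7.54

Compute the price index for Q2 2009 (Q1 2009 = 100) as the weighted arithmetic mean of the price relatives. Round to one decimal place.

101.9

beef: 10.0 × (22.48/20.98) = 10.0 × 1.071497 = 10.7150
beer: 22.4 × (2.44/3.06) = 22.4 × 0.797386 = 17.8614
rice: 8.2 × (3.26/2.96) = 8.2 × 1.101351 = 9.0311
butter: 24.3 × (6.02/5.44) = 24.3 × 1.106618 = 26.8908
toothpaste: 15.2 × (2.37/1.91) = 15.2 × 1.240838 = 18.8607
fish: 19.9 × (7.54/8.10) = 19.9 × 0.930864 = 18.5242
Index = Σ wᵢ·(p₁ᵢ/p₀ᵢ) = 10.7150 + 17.8614 + 9.0311 + 26.8908 + 18.8607 + 18.5242 = 101.8832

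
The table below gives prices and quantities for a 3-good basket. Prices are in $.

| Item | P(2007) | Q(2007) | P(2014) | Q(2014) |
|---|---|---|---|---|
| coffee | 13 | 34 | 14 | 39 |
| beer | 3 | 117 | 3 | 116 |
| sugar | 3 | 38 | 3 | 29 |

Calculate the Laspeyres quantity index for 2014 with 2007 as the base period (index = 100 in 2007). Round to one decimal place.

Laspeyres quantity index uses base-period prices as weights.
ΣP(2007)·Q(2014) = 13×39 + 3×116 + 3×29 = 507 + 348 + 87 = 942
ΣP(2007)·Q(2007) = 13×34 + 3×117 + 3×38 = 442 + 351 + 114 = 907
Index = 942 / 907 × 100 = 103.8589

103.9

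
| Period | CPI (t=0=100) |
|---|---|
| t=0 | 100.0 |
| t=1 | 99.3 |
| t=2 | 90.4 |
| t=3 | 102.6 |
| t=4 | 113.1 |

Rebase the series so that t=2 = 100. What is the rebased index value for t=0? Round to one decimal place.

Rebased(t=0) = 100.0 / 90.4 × 100 = 110.6195

110.6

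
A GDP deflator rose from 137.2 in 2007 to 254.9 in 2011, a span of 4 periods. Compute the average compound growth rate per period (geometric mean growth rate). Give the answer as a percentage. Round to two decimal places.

Growth factor = (254.9/137.2)^(1/4) = (1.857872)^(1/4) = 1.167492
Growth rate = 1.167492 − 1 = 0.167492 = 16.7492%

16.75%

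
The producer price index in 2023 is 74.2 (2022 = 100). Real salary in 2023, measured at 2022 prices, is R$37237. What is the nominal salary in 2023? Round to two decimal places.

27629.85

Nominal = Real × (Index/100) = 37237 × (74.2/100)
        = 37237 × 0.742 = 27629.8540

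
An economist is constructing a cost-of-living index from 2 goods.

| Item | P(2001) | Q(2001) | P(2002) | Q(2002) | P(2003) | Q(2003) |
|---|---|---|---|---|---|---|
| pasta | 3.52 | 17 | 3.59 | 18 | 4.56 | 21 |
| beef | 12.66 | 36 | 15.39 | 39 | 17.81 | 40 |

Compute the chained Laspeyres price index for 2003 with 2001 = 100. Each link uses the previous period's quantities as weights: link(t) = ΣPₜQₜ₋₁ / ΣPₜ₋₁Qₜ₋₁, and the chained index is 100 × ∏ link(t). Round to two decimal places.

Link 2001→2002:
ΣP(2002)Q(2001) = 3.59×17 + 15.39×36 = 61.03 + 554.04 = 615.07
ΣP(2001)Q(2001) = 3.52×17 + 12.66×36 = 59.84 + 455.76 = 515.6
link = 615.07/515.6 = 1.192921
Link 2002→2003:
ΣP(2003)Q(2002) = 4.56×18 + 17.81×39 = 82.08 + 694.59 = 776.67
ΣP(2002)Q(2002) = 3.59×18 + 15.39×39 = 64.62 + 600.21 = 664.83
link = 776.67/664.83 = 1.168223
Chained index = 100 × 1.192921 × 1.168223 = 139.3598

139.36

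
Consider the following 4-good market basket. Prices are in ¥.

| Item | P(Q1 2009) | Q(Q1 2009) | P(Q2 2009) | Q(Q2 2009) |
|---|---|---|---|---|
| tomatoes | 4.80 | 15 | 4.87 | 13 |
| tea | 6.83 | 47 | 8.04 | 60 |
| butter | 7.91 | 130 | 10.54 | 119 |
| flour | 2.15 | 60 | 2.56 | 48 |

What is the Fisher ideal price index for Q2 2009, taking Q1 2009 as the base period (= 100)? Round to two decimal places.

Laspeyres component (base-period weights):
ΣP(Q2 2009)Q(Q1 2009) = 4.87×15 + 8.04×47 + 10.54×130 + 2.56×60 = 73.05 + 377.88 + 1370.2 + 153.6 = 1974.73
ΣP(Q1 2009)Q(Q1 2009) = 4.80×15 + 6.83×47 + 7.91×130 + 2.15×60 = 72 + 321.01 + 1028.3 + 129 = 1550.31
L = 1974.73 / 1550.31 × 100 = 127.3765
Paasche component (current-period weights):
ΣP(Q2 2009)Q(Q2 2009) = 4.87×13 + 8.04×60 + 10.54×119 + 2.56×48 = 63.31 + 482.4 + 1254.26 + 122.88 = 1922.85
ΣP(Q1 2009)Q(Q2 2009) = 4.80×13 + 6.83×60 + 7.91×119 + 2.15×48 = 62.4 + 409.8 + 941.29 + 103.2 = 1516.69
P = 1922.85 / 1516.69 × 100 = 126.7794
Fisher = √(L × P) = √(127.3765 × 126.7794) = 127.0776

127.08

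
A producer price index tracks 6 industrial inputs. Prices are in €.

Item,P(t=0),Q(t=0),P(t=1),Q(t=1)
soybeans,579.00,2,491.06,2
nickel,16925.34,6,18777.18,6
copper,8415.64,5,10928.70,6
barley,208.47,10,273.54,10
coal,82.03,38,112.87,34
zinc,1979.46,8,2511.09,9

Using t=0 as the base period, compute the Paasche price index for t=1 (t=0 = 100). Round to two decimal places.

118.48

Paasche price index uses current-period quantities as weights.
ΣP(t=1)·Q(t=1) = 491.06×2 + 18777.18×6 + 10928.70×6 + 273.54×10 + 112.87×34 + 2511.09×9 = 982.12 + 112663.08 + 65572.2 + 2735.4 + 3837.58 + 22599.81 = 208390.19
ΣP(t=0)·Q(t=1) = 579.00×2 + 16925.34×6 + 8415.64×6 + 208.47×10 + 82.03×34 + 1979.46×9 = 1158 + 101552.04 + 50493.84 + 2084.7 + 2789.02 + 17815.14 = 175892.74
Index = 208390.19 / 175892.74 × 100 = 118.4757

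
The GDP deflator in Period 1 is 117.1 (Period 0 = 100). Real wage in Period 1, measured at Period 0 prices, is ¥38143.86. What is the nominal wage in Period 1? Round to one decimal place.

Nominal = Real × (Index/100) = 38143.86 × (117.1/100)
        = 38143.86 × 1.171 = 44666.4601

44666.5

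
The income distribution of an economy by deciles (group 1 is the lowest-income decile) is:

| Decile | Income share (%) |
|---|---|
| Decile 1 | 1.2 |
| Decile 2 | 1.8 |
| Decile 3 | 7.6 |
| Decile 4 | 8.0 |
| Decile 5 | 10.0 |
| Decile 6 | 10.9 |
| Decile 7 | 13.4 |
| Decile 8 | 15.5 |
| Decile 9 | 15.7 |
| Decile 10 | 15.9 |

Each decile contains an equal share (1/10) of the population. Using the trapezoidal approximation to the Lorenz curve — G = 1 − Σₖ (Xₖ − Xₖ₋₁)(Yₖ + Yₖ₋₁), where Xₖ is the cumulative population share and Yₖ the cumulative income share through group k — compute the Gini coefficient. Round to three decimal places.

Cumulative income shares Yₖ: 0.0120, 0.0300, 0.1060, 0.1860, 0.2860, 0.3950, 0.5290, 0.6840, 0.8410, 1.0000
Σ (Xₖ−Xₖ₋₁)(Yₖ+Yₖ₋₁) = (1/10)(0.0120+0.0000) + (1/10)(0.0300+0.0120) + (1/10)(0.1060+0.0300) + (1/10)(0.1860+0.1060) + (1/10)(0.2860+0.1860) + (1/10)(0.3950+0.2860) + (1/10)(0.5290+0.3950) + (1/10)(0.6840+0.5290) + (1/10)(0.8410+0.6840) + (1/10)(1.0000+0.8410)
  = 0.0012 + 0.0042 + 0.0136 + 0.0292 + 0.0472 + 0.0681 + 0.0924 + 0.1213 + 0.1525 + 0.1841 = 0.7138
G = 1 − 0.7138 = 0.2862

0.286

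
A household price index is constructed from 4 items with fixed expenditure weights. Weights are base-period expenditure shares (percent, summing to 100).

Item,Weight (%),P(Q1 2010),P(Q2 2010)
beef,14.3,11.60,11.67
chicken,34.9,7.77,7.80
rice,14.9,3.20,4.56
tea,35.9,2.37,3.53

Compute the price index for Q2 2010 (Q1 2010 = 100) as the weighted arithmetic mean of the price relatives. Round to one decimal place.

beef: 14.3 × (11.67/11.60) = 14.3 × 1.006034 = 14.3863
chicken: 34.9 × (7.80/7.77) = 34.9 × 1.003861 = 35.0347
rice: 14.9 × (4.56/3.20) = 14.9 × 1.425000 = 21.2325
tea: 35.9 × (3.53/2.37) = 35.9 × 1.489451 = 53.4713
Index = Σ wᵢ·(p₁ᵢ/p₀ᵢ) = 14.3863 + 35.0347 + 21.2325 + 53.4713 = 124.1249

124.1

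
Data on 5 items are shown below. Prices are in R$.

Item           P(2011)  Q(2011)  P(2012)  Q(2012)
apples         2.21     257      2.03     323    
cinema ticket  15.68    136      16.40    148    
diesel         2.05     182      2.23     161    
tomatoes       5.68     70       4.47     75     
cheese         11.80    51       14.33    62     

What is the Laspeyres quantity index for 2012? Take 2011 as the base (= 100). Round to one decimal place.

Laspeyres quantity index uses base-period prices as weights.
ΣP(2011)·Q(2012) = 2.21×323 + 15.68×148 + 2.05×161 + 5.68×75 + 11.80×62 = 713.83 + 2320.64 + 330.05 + 426 + 731.6 = 4522.12
ΣP(2011)·Q(2011) = 2.21×257 + 15.68×136 + 2.05×182 + 5.68×70 + 11.80×51 = 567.97 + 2132.48 + 373.1 + 397.6 + 601.8 = 4072.95
Index = 4522.12 / 4072.95 × 100 = 111.0281

111.0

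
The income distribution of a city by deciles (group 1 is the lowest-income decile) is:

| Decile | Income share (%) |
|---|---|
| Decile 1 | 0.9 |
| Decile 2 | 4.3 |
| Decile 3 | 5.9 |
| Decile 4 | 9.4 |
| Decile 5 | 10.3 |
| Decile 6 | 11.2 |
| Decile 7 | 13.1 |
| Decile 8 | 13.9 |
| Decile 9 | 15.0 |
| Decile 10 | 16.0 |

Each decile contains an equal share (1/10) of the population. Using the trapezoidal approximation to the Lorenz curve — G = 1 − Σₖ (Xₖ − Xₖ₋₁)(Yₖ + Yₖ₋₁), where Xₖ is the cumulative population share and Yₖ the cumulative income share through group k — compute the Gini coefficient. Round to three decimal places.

Cumulative income shares Yₖ: 0.0090, 0.0520, 0.1110, 0.2050, 0.3080, 0.4200, 0.5510, 0.6900, 0.8400, 1.0000
Σ (Xₖ−Xₖ₋₁)(Yₖ+Yₖ₋₁) = (1/10)(0.0090+0.0000) + (1/10)(0.0520+0.0090) + (1/10)(0.1110+0.0520) + (1/10)(0.2050+0.1110) + (1/10)(0.3080+0.2050) + (1/10)(0.4200+0.3080) + (1/10)(0.5510+0.4200) + (1/10)(0.6900+0.5510) + (1/10)(0.8400+0.6900) + (1/10)(1.0000+0.8400)
  = 0.0009 + 0.0061 + 0.0163 + 0.0316 + 0.0513 + 0.0728 + 0.0971 + 0.1241 + 0.1530 + 0.1840 = 0.7372
G = 1 − 0.7372 = 0.2628

0.263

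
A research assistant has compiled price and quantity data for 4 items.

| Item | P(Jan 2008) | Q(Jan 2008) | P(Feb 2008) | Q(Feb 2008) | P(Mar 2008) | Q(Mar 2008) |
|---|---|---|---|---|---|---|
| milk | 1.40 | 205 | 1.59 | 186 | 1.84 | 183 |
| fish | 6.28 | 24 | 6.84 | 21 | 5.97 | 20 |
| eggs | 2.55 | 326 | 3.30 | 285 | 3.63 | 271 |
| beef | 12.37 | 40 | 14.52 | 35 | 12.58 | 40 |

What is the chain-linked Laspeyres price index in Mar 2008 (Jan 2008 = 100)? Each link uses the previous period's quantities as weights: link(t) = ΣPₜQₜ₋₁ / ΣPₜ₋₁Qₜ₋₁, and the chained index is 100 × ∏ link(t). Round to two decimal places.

Link Jan 2008→Feb 2008:
ΣP(Feb 2008)Q(Jan 2008) = 1.59×205 + 6.84×24 + 3.30×326 + 14.52×40 = 325.95 + 164.16 + 1075.8 + 580.8 = 2146.71
ΣP(Jan 2008)Q(Jan 2008) = 1.40×205 + 6.28×24 + 2.55×326 + 12.37×40 = 287 + 150.72 + 831.3 + 494.8 = 1763.82
link = 2146.71/1763.82 = 1.217080
Link Feb 2008→Mar 2008:
ΣP(Mar 2008)Q(Feb 2008) = 1.84×186 + 5.97×21 + 3.63×285 + 12.58×35 = 342.24 + 125.37 + 1034.55 + 440.3 = 1942.46
ΣP(Feb 2008)Q(Feb 2008) = 1.59×186 + 6.84×21 + 3.30×285 + 14.52×35 = 295.74 + 143.64 + 940.5 + 508.2 = 1888.08
link = 1942.46/1888.08 = 1.028802
Chained index = 100 × 1.217080 × 1.028802 = 125.2134

125.21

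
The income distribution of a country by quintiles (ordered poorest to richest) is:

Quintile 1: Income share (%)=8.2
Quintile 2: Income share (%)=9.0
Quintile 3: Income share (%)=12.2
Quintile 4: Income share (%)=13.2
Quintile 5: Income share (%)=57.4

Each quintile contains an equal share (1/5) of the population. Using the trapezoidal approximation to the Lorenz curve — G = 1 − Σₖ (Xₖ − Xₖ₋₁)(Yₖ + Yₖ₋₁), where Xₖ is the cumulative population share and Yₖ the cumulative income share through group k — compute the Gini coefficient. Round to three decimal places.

0.410

Cumulative income shares Yₖ: 0.0820, 0.1720, 0.2940, 0.4260, 1.0000
Σ (Xₖ−Xₖ₋₁)(Yₖ+Yₖ₋₁) = (1/5)(0.0820+0.0000) + (1/5)(0.1720+0.0820) + (1/5)(0.2940+0.1720) + (1/5)(0.4260+0.2940) + (1/5)(1.0000+0.4260)
  = 0.0164 + 0.0508 + 0.0932 + 0.1440 + 0.2852 = 0.5896
G = 1 − 0.5896 = 0.4104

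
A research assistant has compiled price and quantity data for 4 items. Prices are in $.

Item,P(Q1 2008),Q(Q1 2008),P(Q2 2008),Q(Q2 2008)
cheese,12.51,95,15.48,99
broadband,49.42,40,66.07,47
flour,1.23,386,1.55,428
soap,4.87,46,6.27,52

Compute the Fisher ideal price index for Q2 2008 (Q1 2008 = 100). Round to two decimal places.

129.52

Laspeyres component (base-period weights):
ΣP(Q2 2008)Q(Q1 2008) = 15.48×95 + 66.07×40 + 1.55×386 + 6.27×46 = 1470.6 + 2642.8 + 598.3 + 288.42 = 5000.12
ΣP(Q1 2008)Q(Q1 2008) = 12.51×95 + 49.42×40 + 1.23×386 + 4.87×46 = 1188.45 + 1976.8 + 474.78 + 224.02 = 3864.05
L = 5000.12 / 3864.05 × 100 = 129.4010
Paasche component (current-period weights):
ΣP(Q2 2008)Q(Q2 2008) = 15.48×99 + 66.07×47 + 1.55×428 + 6.27×52 = 1532.52 + 3105.29 + 663.4 + 326.04 = 5627.25
ΣP(Q1 2008)Q(Q2 2008) = 12.51×99 + 49.42×47 + 1.23×428 + 4.87×52 = 1238.49 + 2322.74 + 526.44 + 253.24 = 4340.91
P = 5627.25 / 4340.91 × 100 = 129.6330
Fisher = √(L × P) = √(129.4010 × 129.6330) = 129.5169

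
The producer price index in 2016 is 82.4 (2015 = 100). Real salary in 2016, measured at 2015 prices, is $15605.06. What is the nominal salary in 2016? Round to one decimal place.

12858.6

Nominal = Real × (Index/100) = 15605.06 × (82.4/100)
        = 15605.06 × 0.824 = 12858.5694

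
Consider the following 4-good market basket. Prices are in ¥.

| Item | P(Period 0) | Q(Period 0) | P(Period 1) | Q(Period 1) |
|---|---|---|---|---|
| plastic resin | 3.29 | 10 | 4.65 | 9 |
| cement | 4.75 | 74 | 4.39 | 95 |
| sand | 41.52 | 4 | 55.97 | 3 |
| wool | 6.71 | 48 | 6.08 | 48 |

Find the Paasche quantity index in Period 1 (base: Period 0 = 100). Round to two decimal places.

103.56

Paasche quantity index uses current-period prices as weights.
ΣP(Period 1)·Q(Period 1) = 4.65×9 + 4.39×95 + 55.97×3 + 6.08×48 = 41.85 + 417.05 + 167.91 + 291.84 = 918.65
ΣP(Period 1)·Q(Period 0) = 4.65×10 + 4.39×74 + 55.97×4 + 6.08×48 = 46.5 + 324.86 + 223.88 + 291.84 = 887.08
Index = 918.65 / 887.08 × 100 = 103.5589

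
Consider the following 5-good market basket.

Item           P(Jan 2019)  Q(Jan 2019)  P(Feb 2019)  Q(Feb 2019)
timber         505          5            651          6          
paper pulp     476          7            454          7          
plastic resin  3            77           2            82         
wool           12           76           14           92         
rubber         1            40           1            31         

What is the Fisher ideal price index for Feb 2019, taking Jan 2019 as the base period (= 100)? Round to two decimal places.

Laspeyres component (base-period weights):
ΣP(Feb 2019)Q(Jan 2019) = 651×5 + 454×7 + 2×77 + 14×76 + 1×40 = 3255 + 3178 + 154 + 1064 + 40 = 7691
ΣP(Jan 2019)Q(Jan 2019) = 505×5 + 476×7 + 3×77 + 12×76 + 1×40 = 2525 + 3332 + 231 + 912 + 40 = 7040
L = 7691 / 7040 × 100 = 109.2472
Paasche component (current-period weights):
ΣP(Feb 2019)Q(Feb 2019) = 651×6 + 454×7 + 2×82 + 14×92 + 1×31 = 3906 + 3178 + 164 + 1288 + 31 = 8567
ΣP(Jan 2019)Q(Feb 2019) = 505×6 + 476×7 + 3×82 + 12×92 + 1×31 = 3030 + 3332 + 246 + 1104 + 31 = 7743
P = 8567 / 7743 × 100 = 110.6419
Fisher = √(L × P) = √(109.2472 × 110.6419) = 109.9423

109.94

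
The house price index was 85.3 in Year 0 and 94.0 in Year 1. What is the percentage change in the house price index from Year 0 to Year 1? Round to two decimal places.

Change = (94.0 − 85.3) / 85.3 × 100
       = 8.7 / 85.3 × 100 = 10.1993%

10.20%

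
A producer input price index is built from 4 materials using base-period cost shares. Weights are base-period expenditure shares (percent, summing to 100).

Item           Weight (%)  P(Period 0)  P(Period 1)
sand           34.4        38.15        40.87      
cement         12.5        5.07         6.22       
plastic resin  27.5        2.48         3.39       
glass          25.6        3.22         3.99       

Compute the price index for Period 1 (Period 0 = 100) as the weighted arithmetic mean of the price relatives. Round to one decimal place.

sand: 34.4 × (40.87/38.15) = 34.4 × 1.071298 = 36.8526
cement: 12.5 × (6.22/5.07) = 12.5 × 1.226824 = 15.3353
plastic resin: 27.5 × (3.39/2.48) = 27.5 × 1.366935 = 37.5907
glass: 25.6 × (3.99/3.22) = 25.6 × 1.239130 = 31.7217
Index = Σ wᵢ·(p₁ᵢ/p₀ᵢ) = 36.8526 + 15.3353 + 37.5907 + 31.7217 = 121.5004

121.5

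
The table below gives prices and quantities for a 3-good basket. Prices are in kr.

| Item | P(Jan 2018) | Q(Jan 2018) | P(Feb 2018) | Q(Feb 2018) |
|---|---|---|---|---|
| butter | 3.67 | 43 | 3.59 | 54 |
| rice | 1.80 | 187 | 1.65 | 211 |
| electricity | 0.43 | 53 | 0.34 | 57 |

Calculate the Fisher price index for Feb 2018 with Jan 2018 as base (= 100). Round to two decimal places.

93.08

Laspeyres component (base-period weights):
ΣP(Feb 2018)Q(Jan 2018) = 3.59×43 + 1.65×187 + 0.34×53 = 154.37 + 308.55 + 18.02 = 480.94
ΣP(Jan 2018)Q(Jan 2018) = 3.67×43 + 1.80×187 + 0.43×53 = 157.81 + 336.6 + 22.79 = 517.2
L = 480.94 / 517.2 × 100 = 92.9892
Paasche component (current-period weights):
ΣP(Feb 2018)Q(Feb 2018) = 3.59×54 + 1.65×211 + 0.34×57 = 193.86 + 348.15 + 19.38 = 561.39
ΣP(Jan 2018)Q(Feb 2018) = 3.67×54 + 1.80×211 + 0.43×57 = 198.18 + 379.8 + 24.51 = 602.49
P = 561.39 / 602.49 × 100 = 93.1783
Fisher = √(L × P) = √(92.9892 × 93.1783) = 93.0837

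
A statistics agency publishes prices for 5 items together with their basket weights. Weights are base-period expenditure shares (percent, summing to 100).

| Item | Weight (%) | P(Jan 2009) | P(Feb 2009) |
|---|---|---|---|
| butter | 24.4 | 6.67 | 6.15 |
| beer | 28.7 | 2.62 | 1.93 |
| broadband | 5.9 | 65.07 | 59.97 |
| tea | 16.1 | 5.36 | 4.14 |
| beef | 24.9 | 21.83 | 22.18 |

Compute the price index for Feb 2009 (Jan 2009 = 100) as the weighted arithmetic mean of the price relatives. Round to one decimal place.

butter: 24.4 × (6.15/6.67) = 24.4 × 0.922039 = 22.4978
beer: 28.7 × (1.93/2.62) = 28.7 × 0.736641 = 21.1416
broadband: 5.9 × (59.97/65.07) = 5.9 × 0.921623 = 5.4376
tea: 16.1 × (4.14/5.36) = 16.1 × 0.772388 = 12.4354
beef: 24.9 × (22.18/21.83) = 24.9 × 1.016033 = 25.2992
Index = Σ wᵢ·(p₁ᵢ/p₀ᵢ) = 22.4978 + 21.1416 + 5.4376 + 12.4354 + 25.2992 = 86.8116

86.8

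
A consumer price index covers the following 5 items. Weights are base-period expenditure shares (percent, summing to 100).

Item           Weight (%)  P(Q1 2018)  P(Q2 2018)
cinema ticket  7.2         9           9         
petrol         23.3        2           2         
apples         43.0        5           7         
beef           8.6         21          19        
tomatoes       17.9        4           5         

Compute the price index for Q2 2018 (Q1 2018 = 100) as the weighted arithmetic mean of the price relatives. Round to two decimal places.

cinema ticket: 7.2 × (9/9) = 7.2 × 1.000000 = 7.2000
petrol: 23.3 × (2/2) = 23.3 × 1.000000 = 23.3000
apples: 43.0 × (7/5) = 43.0 × 1.400000 = 60.2000
beef: 8.6 × (19/21) = 8.6 × 0.904762 = 7.7810
tomatoes: 17.9 × (5/4) = 17.9 × 1.250000 = 22.3750
Index = Σ wᵢ·(p₁ᵢ/p₀ᵢ) = 7.2000 + 23.3000 + 60.2000 + 7.7810 + 22.3750 = 120.8560

120.86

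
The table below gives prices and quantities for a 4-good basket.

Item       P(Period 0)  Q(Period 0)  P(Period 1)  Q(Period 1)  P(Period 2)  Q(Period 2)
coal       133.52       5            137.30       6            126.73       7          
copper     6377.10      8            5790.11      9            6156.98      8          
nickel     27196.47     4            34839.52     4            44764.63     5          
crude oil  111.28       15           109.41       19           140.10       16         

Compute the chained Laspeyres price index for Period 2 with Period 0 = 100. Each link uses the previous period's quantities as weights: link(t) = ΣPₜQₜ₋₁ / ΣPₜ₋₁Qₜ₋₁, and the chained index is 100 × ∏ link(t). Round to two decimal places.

141.92

Link Period 0→Period 1:
ΣP(Period 1)Q(Period 0) = 137.30×5 + 5790.11×8 + 34839.52×4 + 109.41×15 = 686.5 + 46320.88 + 139358.08 + 1641.15 = 188006.61
ΣP(Period 0)Q(Period 0) = 133.52×5 + 6377.10×8 + 27196.47×4 + 111.28×15 = 667.6 + 51016.8 + 108785.88 + 1669.2 = 162139.48
link = 188006.61/162139.48 = 1.159536
Link Period 1→Period 2:
ΣP(Period 2)Q(Period 1) = 126.73×6 + 6156.98×9 + 44764.63×4 + 140.10×19 = 760.38 + 55412.82 + 179058.52 + 2661.9 = 237893.62
ΣP(Period 1)Q(Period 1) = 137.30×6 + 5790.11×9 + 34839.52×4 + 109.41×19 = 823.8 + 52110.99 + 139358.08 + 2078.79 = 194371.66
link = 237893.62/194371.66 = 1.223911
Chained index = 100 × 1.159536 × 1.223911 = 141.9169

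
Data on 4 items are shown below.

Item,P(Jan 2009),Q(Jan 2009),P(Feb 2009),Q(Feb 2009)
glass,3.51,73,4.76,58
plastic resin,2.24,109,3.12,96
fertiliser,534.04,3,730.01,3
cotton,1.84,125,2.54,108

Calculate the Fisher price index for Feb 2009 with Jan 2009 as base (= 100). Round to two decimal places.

136.97

Laspeyres component (base-period weights):
ΣP(Feb 2009)Q(Jan 2009) = 4.76×73 + 3.12×109 + 730.01×3 + 2.54×125 = 347.48 + 340.08 + 2190.03 + 317.5 = 3195.09
ΣP(Jan 2009)Q(Jan 2009) = 3.51×73 + 2.24×109 + 534.04×3 + 1.84×125 = 256.23 + 244.16 + 1602.12 + 230 = 2332.51
L = 3195.09 / 2332.51 × 100 = 136.9808
Paasche component (current-period weights):
ΣP(Feb 2009)Q(Feb 2009) = 4.76×58 + 3.12×96 + 730.01×3 + 2.54×108 = 276.08 + 299.52 + 2190.03 + 274.32 = 3039.95
ΣP(Jan 2009)Q(Feb 2009) = 3.51×58 + 2.24×96 + 534.04×3 + 1.84×108 = 203.58 + 215.04 + 1602.12 + 198.72 = 2219.46
P = 3039.95 / 2219.46 × 100 = 136.9680
Fisher = √(L × P) = √(136.9808 × 136.9680) = 136.9744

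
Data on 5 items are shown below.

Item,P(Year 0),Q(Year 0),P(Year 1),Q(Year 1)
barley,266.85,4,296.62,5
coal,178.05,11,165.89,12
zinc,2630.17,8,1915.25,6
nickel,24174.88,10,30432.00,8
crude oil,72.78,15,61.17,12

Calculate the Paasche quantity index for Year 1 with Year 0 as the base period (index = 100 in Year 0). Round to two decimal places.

Paasche quantity index uses current-period prices as weights.
ΣP(Year 1)·Q(Year 1) = 296.62×5 + 165.89×12 + 1915.25×6 + 30432.00×8 + 61.17×12 = 1483.1 + 1990.68 + 11491.5 + 243456 + 734.04 = 259155.32
ΣP(Year 1)·Q(Year 0) = 296.62×4 + 165.89×11 + 1915.25×8 + 30432.00×10 + 61.17×15 = 1186.48 + 1824.79 + 15322 + 304320 + 917.55 = 323570.82
Index = 259155.32 / 323570.82 × 100 = 80.0923

80.09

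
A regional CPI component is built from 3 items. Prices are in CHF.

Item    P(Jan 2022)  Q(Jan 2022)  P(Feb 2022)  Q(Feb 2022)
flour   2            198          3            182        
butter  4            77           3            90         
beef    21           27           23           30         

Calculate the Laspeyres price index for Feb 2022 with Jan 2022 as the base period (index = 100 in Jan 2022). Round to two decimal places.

113.77

Laspeyres price index uses base-period quantities as weights.
ΣP(Feb 2022)·Q(Jan 2022) = 3×198 + 3×77 + 23×27 = 594 + 231 + 621 = 1446
ΣP(Jan 2022)·Q(Jan 2022) = 2×198 + 4×77 + 21×27 = 396 + 308 + 567 = 1271
Index = 1446 / 1271 × 100 = 113.7687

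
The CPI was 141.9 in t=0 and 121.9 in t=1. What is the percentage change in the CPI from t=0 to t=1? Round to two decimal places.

-14.09%

Change = (121.9 − 141.9) / 141.9 × 100
       = -20.0 / 141.9 × 100 = -14.0944%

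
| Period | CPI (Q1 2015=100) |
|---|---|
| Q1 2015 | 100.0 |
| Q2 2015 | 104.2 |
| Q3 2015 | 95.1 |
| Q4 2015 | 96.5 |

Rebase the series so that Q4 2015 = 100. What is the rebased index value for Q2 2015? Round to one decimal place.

Rebased(Q2 2015) = 104.2 / 96.5 × 100 = 107.9793

108.0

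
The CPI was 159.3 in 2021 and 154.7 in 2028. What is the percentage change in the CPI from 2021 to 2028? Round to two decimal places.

Change = (154.7 − 159.3) / 159.3 × 100
       = -4.6 / 159.3 × 100 = -2.8876%

-2.89%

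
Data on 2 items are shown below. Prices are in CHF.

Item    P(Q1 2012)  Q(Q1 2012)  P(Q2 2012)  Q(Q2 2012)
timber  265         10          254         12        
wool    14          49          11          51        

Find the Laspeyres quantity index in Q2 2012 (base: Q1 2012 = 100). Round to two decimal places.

Laspeyres quantity index uses base-period prices as weights.
ΣP(Q1 2012)·Q(Q2 2012) = 265×12 + 14×51 = 3180 + 714 = 3894
ΣP(Q1 2012)·Q(Q1 2012) = 265×10 + 14×49 = 2650 + 686 = 3336
Index = 3894 / 3336 × 100 = 116.7266

116.73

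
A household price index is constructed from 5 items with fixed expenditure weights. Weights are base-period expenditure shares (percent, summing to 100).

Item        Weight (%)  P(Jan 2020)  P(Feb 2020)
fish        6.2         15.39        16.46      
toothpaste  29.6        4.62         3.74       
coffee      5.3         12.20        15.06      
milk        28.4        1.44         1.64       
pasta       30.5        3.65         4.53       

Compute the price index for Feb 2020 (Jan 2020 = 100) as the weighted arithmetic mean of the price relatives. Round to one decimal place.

fish: 6.2 × (16.46/15.39) = 6.2 × 1.069526 = 6.6311
toothpaste: 29.6 × (3.74/4.62) = 29.6 × 0.809524 = 23.9619
coffee: 5.3 × (15.06/12.20) = 5.3 × 1.234426 = 6.5425
milk: 28.4 × (1.64/1.44) = 28.4 × 1.138889 = 32.3444
pasta: 30.5 × (4.53/3.65) = 30.5 × 1.241096 = 37.8534
Index = Σ wᵢ·(p₁ᵢ/p₀ᵢ) = 6.6311 + 23.9619 + 6.5425 + 32.3444 + 37.8534 = 107.3333

107.3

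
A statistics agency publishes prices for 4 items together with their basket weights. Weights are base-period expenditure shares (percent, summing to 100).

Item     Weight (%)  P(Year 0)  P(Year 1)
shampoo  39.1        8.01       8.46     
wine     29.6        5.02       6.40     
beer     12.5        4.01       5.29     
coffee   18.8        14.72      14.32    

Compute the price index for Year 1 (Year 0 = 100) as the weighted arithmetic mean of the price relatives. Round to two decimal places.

shampoo: 39.1 × (8.46/8.01) = 39.1 × 1.056180 = 41.2966
wine: 29.6 × (6.40/5.02) = 29.6 × 1.274900 = 37.7371
beer: 12.5 × (5.29/4.01) = 12.5 × 1.319202 = 16.4900
coffee: 18.8 × (14.32/14.72) = 18.8 × 0.972826 = 18.2891
Index = Σ wᵢ·(p₁ᵢ/p₀ᵢ) = 41.2966 + 37.7371 + 16.4900 + 18.2891 = 113.8128

113.81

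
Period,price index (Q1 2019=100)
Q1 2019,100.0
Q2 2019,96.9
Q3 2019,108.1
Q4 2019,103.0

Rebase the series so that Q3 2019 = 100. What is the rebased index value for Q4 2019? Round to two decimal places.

Rebased(Q4 2019) = 103.0 / 108.1 × 100 = 95.2821

95.28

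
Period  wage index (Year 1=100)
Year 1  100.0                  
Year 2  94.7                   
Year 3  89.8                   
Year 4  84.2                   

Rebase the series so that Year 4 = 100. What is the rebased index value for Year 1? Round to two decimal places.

118.76

Rebased(Year 1) = 100.0 / 84.2 × 100 = 118.7648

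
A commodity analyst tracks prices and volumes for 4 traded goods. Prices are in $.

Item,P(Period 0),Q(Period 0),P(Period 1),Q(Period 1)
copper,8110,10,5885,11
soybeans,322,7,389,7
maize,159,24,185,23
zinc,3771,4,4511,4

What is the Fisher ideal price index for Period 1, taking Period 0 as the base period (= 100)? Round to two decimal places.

Laspeyres component (base-period weights):
ΣP(Period 1)Q(Period 0) = 5885×10 + 389×7 + 185×24 + 4511×4 = 58850 + 2723 + 4440 + 18044 = 84057
ΣP(Period 0)Q(Period 0) = 8110×10 + 322×7 + 159×24 + 3771×4 = 81100 + 2254 + 3816 + 15084 = 102254
L = 84057 / 102254 × 100 = 82.2041
Paasche component (current-period weights):
ΣP(Period 1)Q(Period 1) = 5885×11 + 389×7 + 185×23 + 4511×4 = 64735 + 2723 + 4255 + 18044 = 89757
ΣP(Period 0)Q(Period 1) = 8110×11 + 322×7 + 159×23 + 3771×4 = 89210 + 2254 + 3657 + 15084 = 110205
P = 89757 / 110205 × 100 = 81.4455
Fisher = √(L × P) = √(82.2041 × 81.4455) = 81.8239

81.82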